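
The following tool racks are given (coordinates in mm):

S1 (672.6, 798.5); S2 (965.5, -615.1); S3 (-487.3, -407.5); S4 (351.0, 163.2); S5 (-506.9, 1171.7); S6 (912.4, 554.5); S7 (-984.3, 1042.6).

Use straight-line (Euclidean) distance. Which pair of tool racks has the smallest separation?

Pairwise distances:
S1–S2: √((292.9)² + (-1413.6)²) = √(85790.410 + 1998264.960) = 1443.6 mm
S1–S3: √((-1159.9)² + (-1206.0)²) = √(1345368.010 + 1454436.000) = 1673.3 mm
S1–S4: √((-321.6)² + (-635.3)²) = √(103426.560 + 403606.090) = 712.1 mm
S1–S5: √((-1179.5)² + (373.2)²) = √(1391220.250 + 139278.240) = 1237.1 mm
S1–S6: √((239.8)² + (-244.0)²) = √(57504.040 + 59536.000) = 342.1 mm
S1–S7: √((-1656.9)² + (244.1)²) = √(2745317.610 + 59584.810) = 1674.8 mm
S2–S3: √((-1452.8)² + (207.6)²) = √(2110627.840 + 43097.760) = 1467.6 mm
S2–S4: √((-614.5)² + (778.3)²) = √(377610.250 + 605750.890) = 991.6 mm
S2–S5: √((-1472.4)² + (1786.8)²) = √(2167961.760 + 3192654.240) = 2315.3 mm
S2–S6: √((-53.1)² + (1169.6)²) = √(2819.610 + 1367964.160) = 1170.8 mm
S2–S7: √((-1949.8)² + (1657.7)²) = √(3801720.040 + 2747969.290) = 2559.2 mm
S3–S4: √((838.3)² + (570.7)²) = √(702746.890 + 325698.490) = 1014.1 mm
S3–S5: √((-19.6)² + (1579.2)²) = √(384.160 + 2493872.640) = 1579.3 mm
S3–S6: √((1399.7)² + (962.0)²) = √(1959160.090 + 925444.000) = 1698.4 mm
S3–S7: √((-497.0)² + (1450.1)²) = √(247009.000 + 2102790.010) = 1532.9 mm
S4–S5: √((-857.9)² + (1008.5)²) = √(735992.410 + 1017072.250) = 1324.0 mm
S4–S6: √((561.4)² + (391.3)²) = √(315169.960 + 153115.690) = 684.3 mm
S4–S7: √((-1335.3)² + (879.4)²) = √(1783026.090 + 773344.360) = 1598.9 mm
S5–S6: √((1419.3)² + (-617.2)²) = √(2014412.490 + 380935.840) = 1547.7 mm
S5–S7: √((-477.4)² + (-129.1)²) = √(227910.760 + 16666.810) = 494.5 mm
S6–S7: √((-1896.7)² + (488.1)²) = √(3597470.890 + 238241.610) = 1958.5 mm
Closest pair: S1–S6 at 342.1 mm.

S1 and S6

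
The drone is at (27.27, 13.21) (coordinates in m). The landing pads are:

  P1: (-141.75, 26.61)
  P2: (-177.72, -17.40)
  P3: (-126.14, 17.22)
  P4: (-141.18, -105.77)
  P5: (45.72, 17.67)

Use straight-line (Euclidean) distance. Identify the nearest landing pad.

Distances from (27.27, 13.21):
P1: √((-169.02)² + (13.40)²) = √(28567.7604 + 179.5600) = 169.55 m
P2: √((-204.99)² + (-30.61)²) = √(42020.9001 + 936.9721) = 207.26 m
P3: √((-153.41)² + (4.01)²) = √(23534.6281 + 16.0801) = 153.46 m
P4: √((-168.45)² + (-118.98)²) = √(28375.4025 + 14156.2404) = 206.23 m
P5: √((18.45)² + (4.46)²) = √(340.4025 + 19.8916) = 18.98 m
Minimum: P5 at 18.98 m.

P5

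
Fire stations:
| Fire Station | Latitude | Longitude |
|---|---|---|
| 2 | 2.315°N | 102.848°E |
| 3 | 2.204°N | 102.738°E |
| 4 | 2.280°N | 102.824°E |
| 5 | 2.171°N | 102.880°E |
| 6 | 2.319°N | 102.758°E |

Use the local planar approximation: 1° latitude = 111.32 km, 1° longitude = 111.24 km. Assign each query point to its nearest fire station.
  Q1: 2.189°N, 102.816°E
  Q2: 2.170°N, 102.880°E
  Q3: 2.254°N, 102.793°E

Q1→5; Q2→5; Q3→4

Q1 at 2.189°N, 102.816°E:
  2: √((0.126·111.32)² + (0.032·111.24)²) = √(196.73765 + 12.67132) = 14.471 km
  3: √((0.015·111.32)² + (-0.078·111.24)²) = √(2.78823 + 75.28547) = 8.836 km
  4: √((0.091·111.32)² + (0.008·111.24)²) = √(102.61933 + 0.79196) = 10.169 km
  5: √((-0.018·111.32)² + (0.064·111.24)²) = √(4.01505 + 50.68529) = 7.396 km
  6: √((0.130·111.32)² + (-0.058·111.24)²) = √(209.42721 + 41.62727) = 15.845 km
  → nearest: 5 (7.396 km)
Q2 at 2.170°N, 102.880°E:
  2: √((0.145·111.32)² + (-0.032·111.24)²) = √(260.54479 + 12.67132) = 16.529 km
  3: √((0.034·111.32)² + (-0.142·111.24)²) = √(14.32532 + 249.51614) = 16.243 km
  4: √((0.110·111.32)² + (-0.056·111.24)²) = √(149.94492 + 38.80592) = 13.739 km
  5: √((0.001·111.32)² + (0.000·111.24)²) = √(0.01239 + 0.00000) = 0.111 km
  6: √((0.149·111.32)² + (-0.122·111.24)²) = √(275.11795 + 184.17964) = 21.431 km
  → nearest: 5 (0.111 km)
Q3 at 2.254°N, 102.793°E:
  2: √((0.061·111.32)² + (0.055·111.24)²) = √(46.11116 + 37.43237) = 9.140 km
  3: √((-0.050·111.32)² + (-0.055·111.24)²) = √(30.98036 + 37.43237) = 8.271 km
  4: √((0.026·111.32)² + (0.031·111.24)²) = √(8.37709 + 11.89174) = 4.502 km
  5: √((-0.083·111.32)² + (0.087·111.24)²) = √(85.36947 + 93.66136) = 13.380 km
  6: √((0.065·111.32)² + (-0.035·111.24)²) = √(52.35680 + 15.15856) = 8.217 km
  → nearest: 4 (4.502 km)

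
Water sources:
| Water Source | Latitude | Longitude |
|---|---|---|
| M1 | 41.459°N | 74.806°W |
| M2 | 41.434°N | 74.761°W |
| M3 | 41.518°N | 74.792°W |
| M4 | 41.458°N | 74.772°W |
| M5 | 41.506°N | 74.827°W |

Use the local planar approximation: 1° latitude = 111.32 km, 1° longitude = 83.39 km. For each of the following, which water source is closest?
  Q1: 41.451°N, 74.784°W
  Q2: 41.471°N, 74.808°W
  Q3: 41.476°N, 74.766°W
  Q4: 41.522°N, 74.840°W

Q1→M4; Q2→M1; Q3→M4; Q4→M5

Q1 at 41.451°N, 74.784°W:
  M1: 2.039 km
  M2: 2.694 km
  M3: 7.488 km
  M4: 1.268 km
  M5: 7.095 km
  → nearest: M4 (1.268 km)
Q2 at 41.471°N, 74.808°W:
  M1: 1.346 km
  M2: 5.686 km
  M3: 5.399 km
  M4: 3.333 km
  M5: 4.206 km
  → nearest: M1 (1.346 km)
Q3 at 41.476°N, 74.766°W:
  M1: 3.835 km
  M2: 4.694 km
  M3: 5.154 km
  M4: 2.065 km
  M5: 6.085 km
  → nearest: M4 (2.065 km)
Q4 at 41.522°N, 74.840°W:
  M1: 7.565 km
  M2: 11.805 km
  M3: 4.027 km
  M4: 9.106 km
  M5: 2.085 km
  → nearest: M5 (2.085 km)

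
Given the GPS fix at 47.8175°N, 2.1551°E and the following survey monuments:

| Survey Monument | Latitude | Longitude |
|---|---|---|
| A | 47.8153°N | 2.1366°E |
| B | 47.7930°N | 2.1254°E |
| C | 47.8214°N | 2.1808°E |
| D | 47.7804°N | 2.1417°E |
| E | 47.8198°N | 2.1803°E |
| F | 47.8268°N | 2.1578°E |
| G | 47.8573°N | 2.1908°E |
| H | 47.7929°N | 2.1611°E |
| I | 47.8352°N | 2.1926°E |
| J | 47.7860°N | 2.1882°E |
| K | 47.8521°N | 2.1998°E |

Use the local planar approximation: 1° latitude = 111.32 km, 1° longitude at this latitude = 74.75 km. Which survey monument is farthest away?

Distances from 47.8175°N, 2.1551°E:
A: 1.4044 km
B: 3.5167 km
C: 1.9695 km
D: 4.2497 km
E: 1.9010 km
F: 1.0548 km
G: 5.1721 km
H: 2.7750 km
I: 3.4263 km
J: 4.2916 km
K: 5.0990 km
Maximum: G at 5.1721 km.

G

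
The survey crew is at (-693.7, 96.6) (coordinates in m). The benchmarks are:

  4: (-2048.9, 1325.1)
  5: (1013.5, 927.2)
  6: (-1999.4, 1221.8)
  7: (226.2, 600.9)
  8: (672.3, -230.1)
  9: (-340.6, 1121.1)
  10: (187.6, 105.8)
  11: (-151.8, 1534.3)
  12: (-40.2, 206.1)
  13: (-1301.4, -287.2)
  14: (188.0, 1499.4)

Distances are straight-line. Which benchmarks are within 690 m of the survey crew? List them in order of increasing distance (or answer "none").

12

Distances from (-693.7, 96.6):
4: √((-1355.2)² + (1228.5)²) = √(1836567.040 + 1509212.250) = 1829.1 m
5: √((1707.2)² + (830.6)²) = √(2914531.840 + 689896.360) = 1898.5 m
6: √((-1305.7)² + (1125.2)²) = √(1704852.490 + 1266075.040) = 1723.6 m
7: √((919.9)² + (504.3)²) = √(846216.010 + 254318.490) = 1049.1 m
8: √((1366.0)² + (-326.7)²) = √(1865956.000 + 106732.890) = 1404.5 m
9: √((353.1)² + (1024.5)²) = √(124679.610 + 1049600.250) = 1083.6 m
10: √((881.3)² + (9.2)²) = √(776689.690 + 84.640) = 881.3 m
11: √((541.9)² + (1437.7)²) = √(293655.610 + 2066981.290) = 1536.4 m
12: √((653.5)² + (109.5)²) = √(427062.250 + 11990.250) = 662.6 m
13: √((-607.7)² + (-383.8)²) = √(369299.290 + 147302.440) = 718.8 m
14: √((881.7)² + (1402.8)²) = √(777394.890 + 1967847.840) = 1656.9 m
Threshold 690 m: 12 (662.6 m) is within range.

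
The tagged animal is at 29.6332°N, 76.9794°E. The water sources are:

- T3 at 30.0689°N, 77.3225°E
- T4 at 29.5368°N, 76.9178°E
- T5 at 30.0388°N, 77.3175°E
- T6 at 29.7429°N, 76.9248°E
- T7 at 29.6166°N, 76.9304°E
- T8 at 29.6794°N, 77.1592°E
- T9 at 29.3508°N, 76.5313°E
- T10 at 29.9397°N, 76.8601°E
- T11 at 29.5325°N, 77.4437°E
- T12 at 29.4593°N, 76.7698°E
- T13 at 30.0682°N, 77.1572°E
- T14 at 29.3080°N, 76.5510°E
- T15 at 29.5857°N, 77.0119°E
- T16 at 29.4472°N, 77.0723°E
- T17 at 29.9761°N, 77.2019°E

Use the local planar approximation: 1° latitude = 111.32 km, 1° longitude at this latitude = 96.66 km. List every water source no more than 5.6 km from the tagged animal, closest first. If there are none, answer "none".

Distances from 29.6332°N, 76.9794°E:
T3: 58.7564 km
T4: 12.2724 km
T5: 55.7376 km
T6: 13.3034 km
T7: 5.0841 km
T8: 18.1245 km
T9: 53.5193 km
T10: 36.0156 km
T11: 46.2581 km
T12: 28.0217 km
T13: 51.3835 km
T14: 55.0023 km
T15: 6.1505 km
T16: 22.5689 km
T17: 43.8134 km
Threshold 5.6 km: T7 (5.0841 km) is within range.

T7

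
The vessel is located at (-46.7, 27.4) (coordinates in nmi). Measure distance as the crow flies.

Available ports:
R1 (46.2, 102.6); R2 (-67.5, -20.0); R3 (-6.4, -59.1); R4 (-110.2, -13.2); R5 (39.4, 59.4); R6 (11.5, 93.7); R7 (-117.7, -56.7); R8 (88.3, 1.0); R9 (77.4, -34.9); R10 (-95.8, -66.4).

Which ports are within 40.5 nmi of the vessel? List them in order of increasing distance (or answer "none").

none

Distances from (-46.7, 27.4):
R1: 119.5 nmi
R2: 51.8 nmi
R3: 95.4 nmi
R4: 75.4 nmi
R5: 91.9 nmi
R6: 88.2 nmi
R7: 110.1 nmi
R8: 137.6 nmi
R9: 138.9 nmi
R10: 105.9 nmi
Threshold 40.5 nmi: none within range.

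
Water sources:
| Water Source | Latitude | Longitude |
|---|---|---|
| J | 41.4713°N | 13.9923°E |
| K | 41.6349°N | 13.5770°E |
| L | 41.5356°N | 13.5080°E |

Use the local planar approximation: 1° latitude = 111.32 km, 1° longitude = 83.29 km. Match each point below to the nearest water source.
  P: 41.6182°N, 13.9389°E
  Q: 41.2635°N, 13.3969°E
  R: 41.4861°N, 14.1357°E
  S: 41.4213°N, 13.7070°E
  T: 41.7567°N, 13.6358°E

P→J; Q→L; R→J; S→L; T→K

P at 41.6182°N, 13.9389°E:
  J: √((-0.1469·111.32)² + (0.0534·83.29)²) = √(267.417600 + 19.781911) = 16.9470 km
  K: √((0.0167·111.32)² + (-0.3619·83.29)²) = √(3.456045 + 908.579409) = 30.1999 km
  L: √((-0.0826·111.32)² + (-0.4309·83.29)²) = √(84.548613 + 1288.067767) = 37.0488 km
  → nearest: J (16.9470 km)
Q at 41.2635°N, 13.3969°E:
  J: √((0.2078·111.32)² + (0.5954·83.29)²) = √(535.103118 + 2459.253991) = 54.7207 km
  K: √((0.3714·111.32)² + (0.1801·83.29)²) = √(1709.346843 + 225.015870) = 43.9814 km
  L: √((0.2721·111.32)² + (0.1111·83.29)²) = √(917.494520 + 85.627614) = 31.6721 km
  → nearest: L (31.6721 km)
R at 41.4861°N, 14.1357°E:
  J: √((-0.0148·111.32)² + (-0.1434·83.29)²) = √(2.714375 + 142.654024) = 12.0569 km
  K: √((0.1488·111.32)² + (-0.5587·83.29)²) = √(274.379877 + 2165.424603) = 49.3944 km
  L: √((0.0495·111.32)² + (-0.6277·83.29)²) = √(30.363847 + 2733.316868) = 52.5707 km
  → nearest: J (12.0569 km)
S at 41.4213°N, 13.7070°E:
  J: √((0.0500·111.32)² + (0.2853·83.29)²) = √(30.980356 + 564.662917) = 24.4058 km
  K: √((0.2136·111.32)² + (-0.1300·83.29)²) = √(565.391001 + 117.239087) = 26.1272 km
  L: √((0.1143·111.32)² + (-0.1990·83.29)²) = √(161.897020 + 274.721012) = 20.8954 km
  → nearest: L (20.8954 km)
T at 41.7567°N, 13.6358°E:
  J: √((-0.2854·111.32)² + (0.3565·83.29)²) = √(1009.379158 + 881.667420) = 43.4862 km
  K: √((-0.1218·111.32)² + (-0.0588·83.29)²) = √(183.840407 + 23.985036) = 14.4162 km
  L: √((-0.2211·111.32)² + (-0.1278·83.29)²) = √(605.792484 + 113.304571) = 26.8160 km
  → nearest: K (14.4162 km)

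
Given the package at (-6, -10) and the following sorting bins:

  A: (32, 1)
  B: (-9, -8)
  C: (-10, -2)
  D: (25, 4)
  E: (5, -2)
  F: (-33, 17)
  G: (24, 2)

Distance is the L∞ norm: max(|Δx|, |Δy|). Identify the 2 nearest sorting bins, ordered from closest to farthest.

B, C

Distances from (-6, -10):
A: max(|38|, |11|) = 38
B: max(|-3|, |2|) = 3
C: max(|-4|, |8|) = 8
D: max(|31|, |14|) = 31
E: max(|11|, |8|) = 11
F: max(|-27|, |27|) = 27
G: max(|30|, |12|) = 30
Sorted: B (3) < C (8) < E (11) < F (27) < …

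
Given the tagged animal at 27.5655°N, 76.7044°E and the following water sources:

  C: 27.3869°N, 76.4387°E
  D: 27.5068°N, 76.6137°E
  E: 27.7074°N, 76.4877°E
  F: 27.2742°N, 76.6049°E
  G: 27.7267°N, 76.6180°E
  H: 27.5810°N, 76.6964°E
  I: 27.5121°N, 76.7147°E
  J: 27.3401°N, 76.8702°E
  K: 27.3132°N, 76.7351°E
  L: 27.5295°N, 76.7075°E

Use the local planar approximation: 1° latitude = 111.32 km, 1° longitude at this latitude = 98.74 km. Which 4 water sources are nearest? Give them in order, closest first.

H, L, I, D

Distances from 27.5655°N, 76.7044°E:
C: 32.9176 km
D: 11.0862 km
E: 26.5961 km
F: 33.8831 km
G: 19.8695 km
H: 1.8977 km
I: 6.0309 km
J: 29.9599 km
K: 28.2491 km
L: 4.0192 km
Sorted: H (1.8977 km) < L (4.0192 km) < I (6.0309 km) < D (11.0862 km) < G (19.8695 km) < E (26.5961 km) < …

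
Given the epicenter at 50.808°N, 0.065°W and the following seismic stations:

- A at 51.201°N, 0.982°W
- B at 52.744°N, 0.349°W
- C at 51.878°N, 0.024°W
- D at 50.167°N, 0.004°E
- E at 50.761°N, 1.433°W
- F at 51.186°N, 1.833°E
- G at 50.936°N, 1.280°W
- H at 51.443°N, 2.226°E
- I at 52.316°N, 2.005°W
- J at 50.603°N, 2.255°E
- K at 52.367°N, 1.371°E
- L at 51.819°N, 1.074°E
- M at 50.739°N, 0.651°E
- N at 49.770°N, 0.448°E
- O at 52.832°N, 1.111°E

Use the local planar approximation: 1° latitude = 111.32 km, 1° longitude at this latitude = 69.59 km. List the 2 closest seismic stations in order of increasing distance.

Distances from 50.808°N, 0.065°W:
A: √((0.393·111.32)² + (-0.917·69.59)²) = √(1913.95400 + 4072.23042) = 77.370 km
B: √((1.936·111.32)² + (-0.284·69.59)²) = √(46446.93936 + 390.59830) = 216.420 km
C: √((1.070·111.32)² + (0.041·69.59)²) = √(14187.76383 + 8.14069) = 119.147 km
D: √((-0.641·111.32)² + (0.069·69.59)²) = √(5091.69586 + 23.05642) = 71.517 km
E: √((-0.047·111.32)² + (-1.368·69.59)²) = √(27.37424 + 9062.87245) = 95.343 km
F: √((0.378·111.32)² + (1.898·69.59)²) = √(1770.63887 + 17445.60717) = 138.623 km
G: √((0.128·111.32)² + (-1.215·69.59)²) = √(203.03286 + 7149.01534) = 85.744 km
H: √((0.635·111.32)² + (2.291·69.59)²) = √(4996.82162 + 25418.14491) = 174.399 km
I: √((1.508·111.32)² + (-1.940·69.59)²) = √(28180.52491 + 18226.24202) = 215.422 km
J: √((-0.205·111.32)² + (2.320·69.59)²) = √(520.77978 + 26065.71502) = 163.054 km
K: √((1.559·111.32)² + (1.436·69.59)²) = √(30118.86665 + 9986.25273) = 200.263 km
L: √((1.011·111.32)² + (1.139·69.59)²) = √(12666.26898 + 6282.62475) = 137.655 km
M: √((-0.069·111.32)² + (0.716·69.59)²) = √(58.99899 + 2482.67412) = 50.415 km
N: √((-1.038·111.32)² + (0.513·69.59)²) = √(13351.83948 + 1274.46644) = 120.939 km
O: √((2.024·111.32)² + (1.176·69.59)²) = √(50765.35314 + 6697.43206) = 239.714 km
Sorted: M (50.415 km) < D (71.517 km) < A (77.370 km) < G (85.744 km) < …

M, D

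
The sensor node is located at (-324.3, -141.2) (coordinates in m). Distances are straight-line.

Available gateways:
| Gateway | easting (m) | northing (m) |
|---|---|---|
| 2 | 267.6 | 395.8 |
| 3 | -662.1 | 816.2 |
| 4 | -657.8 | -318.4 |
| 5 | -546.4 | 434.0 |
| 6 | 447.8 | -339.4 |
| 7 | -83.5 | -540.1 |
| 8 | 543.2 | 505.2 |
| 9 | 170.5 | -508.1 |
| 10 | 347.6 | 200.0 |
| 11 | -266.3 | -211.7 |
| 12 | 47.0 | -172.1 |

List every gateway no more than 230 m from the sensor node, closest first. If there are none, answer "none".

11

Distances from (-324.3, -141.2):
2: 799.2 m
3: 1015.2 m
4: 377.7 m
5: 616.6 m
6: 797.1 m
7: 465.9 m
8: 1081.8 m
9: 616.0 m
10: 753.6 m
11: 91.3 m
12: 372.6 m
Threshold 230 m: 11 (91.3 m) is within range.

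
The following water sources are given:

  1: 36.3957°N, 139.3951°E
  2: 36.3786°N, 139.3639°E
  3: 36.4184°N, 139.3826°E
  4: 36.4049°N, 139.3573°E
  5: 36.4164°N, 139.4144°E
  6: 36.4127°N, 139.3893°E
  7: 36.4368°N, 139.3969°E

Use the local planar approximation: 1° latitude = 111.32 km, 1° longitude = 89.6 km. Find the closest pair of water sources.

Pairwise distances:
1–2: 3.3821 km
1–3: 2.7640 km
1–4: 3.5383 km
1–5: 2.8810 km
1–6: 1.9625 km
1–7: 4.5781 km
2–3: 4.7368 km
2–4: 2.9868 km
2–5: 6.1790 km
2–6: 4.4260 km
2–7: 7.1216 km
3–4: 2.7198 km
3–5: 2.8580 km
3–6: 0.8735 km
3–7: 2.4160 km
4–5: 5.2739 km
4–6: 2.9958 km
4–7: 5.0199 km
5–6: 2.2864 km
5–7: 2.7597 km
6–7: 2.7679 km
Closest pair: 3–6 at 0.8735 km.

3 and 6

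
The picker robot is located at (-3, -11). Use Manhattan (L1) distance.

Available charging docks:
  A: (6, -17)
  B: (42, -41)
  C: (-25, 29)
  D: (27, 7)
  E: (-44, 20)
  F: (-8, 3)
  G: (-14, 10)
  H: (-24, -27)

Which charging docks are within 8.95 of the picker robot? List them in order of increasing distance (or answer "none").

Distances from (-3, -11):
A: |9| + |-6| = 9 + 6 = 15
B: |45| + |-30| = 45 + 30 = 75
C: |-22| + |40| = 22 + 40 = 62
D: |30| + |18| = 30 + 18 = 48
E: |-41| + |31| = 41 + 31 = 72
F: |-5| + |14| = 5 + 14 = 19
G: |-11| + |21| = 11 + 21 = 32
H: |-21| + |-16| = 21 + 16 = 37
Threshold 8.95: none within range.

none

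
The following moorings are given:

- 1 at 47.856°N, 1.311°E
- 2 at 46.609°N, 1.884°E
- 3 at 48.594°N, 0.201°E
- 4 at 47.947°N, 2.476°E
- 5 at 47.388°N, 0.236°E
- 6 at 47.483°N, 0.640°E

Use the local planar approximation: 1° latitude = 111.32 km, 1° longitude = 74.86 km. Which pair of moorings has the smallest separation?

Pairwise distances:
5–6: √((0.095·111.32)² + (0.404·74.86)²) = √(111.83909 + 914.66566) = 32.039 km
1–6: √((-0.373·111.32)² + (-0.671·74.86)²) = √(1724.10638 + 2523.15939) = 65.171 km
1–4: √((0.091·111.32)² + (1.165·74.86)²) = √(102.61933 + 7605.91550) = 87.798 km
1–5: √((-0.468·111.32)² + (-1.075·74.86)²) = √(2714.17660 + 6476.14515) = 95.866 km
1–3: √((0.738·111.32)² + (-1.110·74.86)²) = √(6749.30601 + 6904.71255) = 116.850 km
3–6: √((-1.111·111.32)² + (0.439·74.86)²) = √(15295.88160 + 1080.01226) = 127.968 km
3–5: √((-1.206·111.32)² + (0.035·74.86)²) = √(18023.57802 + 6.86492) = 134.277 km
2–6: √((0.874·111.32)² + (-1.244·74.86)²) = √(9466.06017 + 8672.42208) = 134.679 km
1–2: √((-1.247·111.32)² + (0.573·74.86)²) = √(19269.89296 + 1839.96215) = 145.292 km
4–6: √((-0.464·111.32)² + (-1.836·74.86)²) = √(2667.97869 + 18890.56725) = 146.828 km
2–5: √((0.779·111.32)² + (-1.648·74.86)²) = √(7520.06009 + 15219.97925) = 150.798 km
2–4: √((1.338·111.32)² + (0.592·74.86)²) = √(22184.95858 + 1964.00713) = 155.399 km
4–5: √((-0.559·111.32)² + (-2.240·74.86)²) = √(3872.30905 + 28118.72874) = 178.860 km
3–4: √((-0.647·111.32)² + (2.275·74.86)²) = √(5187.46234 + 29004.30394) = 184.910 km
2–3: √((1.985·111.32)² + (-1.683·74.86)²) = √(48827.82929 + 15873.32387) = 254.364 km
Closest pair: 5–6 at 32.039 km.

5 and 6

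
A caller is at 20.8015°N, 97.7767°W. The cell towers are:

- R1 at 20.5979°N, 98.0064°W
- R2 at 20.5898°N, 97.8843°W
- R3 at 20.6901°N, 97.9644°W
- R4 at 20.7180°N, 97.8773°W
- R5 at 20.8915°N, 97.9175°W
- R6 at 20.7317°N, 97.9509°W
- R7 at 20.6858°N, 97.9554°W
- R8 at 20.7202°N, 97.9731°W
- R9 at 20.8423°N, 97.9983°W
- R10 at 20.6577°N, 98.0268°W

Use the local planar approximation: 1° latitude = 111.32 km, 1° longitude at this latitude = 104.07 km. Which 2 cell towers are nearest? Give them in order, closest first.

R4, R5

Distances from 20.8015°N, 97.7767°W:
R1: 32.9414 km
R2: 26.0916 km
R3: 23.1379 km
R4: 14.0004 km
R5: 17.7507 km
R6: 19.7240 km
R7: 22.6218 km
R8: 22.3534 km
R9: 23.5049 km
R10: 30.5565 km
Sorted: R4 (14.0004 km) < R5 (17.7507 km) < R6 (19.7240 km) < R8 (22.3534 km) < …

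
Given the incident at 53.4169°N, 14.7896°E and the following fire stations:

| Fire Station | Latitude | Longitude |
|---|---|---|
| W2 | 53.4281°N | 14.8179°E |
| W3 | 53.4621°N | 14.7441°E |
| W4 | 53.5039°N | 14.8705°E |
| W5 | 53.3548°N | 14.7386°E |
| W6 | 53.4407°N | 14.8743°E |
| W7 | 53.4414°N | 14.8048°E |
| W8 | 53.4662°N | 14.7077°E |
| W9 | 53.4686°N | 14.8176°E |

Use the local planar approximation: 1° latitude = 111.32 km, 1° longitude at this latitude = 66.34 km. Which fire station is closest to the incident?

W2

Distances from 53.4169°N, 14.7896°E:
W2: 2.2537 km
W3: 5.8676 km
W4: 11.0725 km
W5: 7.6965 km
W6: 6.2123 km
W7: 2.9078 km
W8: 7.7226 km
W9: 6.0476 km
Minimum: W2 at 2.2537 km.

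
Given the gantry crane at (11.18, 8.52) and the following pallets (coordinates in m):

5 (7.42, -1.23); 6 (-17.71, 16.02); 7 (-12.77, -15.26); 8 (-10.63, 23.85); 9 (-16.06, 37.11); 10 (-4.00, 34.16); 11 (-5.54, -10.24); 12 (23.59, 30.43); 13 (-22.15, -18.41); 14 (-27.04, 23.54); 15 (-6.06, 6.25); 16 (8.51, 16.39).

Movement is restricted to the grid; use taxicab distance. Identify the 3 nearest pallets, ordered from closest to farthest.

16, 5, 15

Distances from (11.18, 8.52):
5: |-3.76| + |-9.75| = 3.76 + 9.75 = 13.51 m
6: |-28.89| + |7.50| = 28.89 + 7.50 = 36.39 m
7: |-23.95| + |-23.78| = 23.95 + 23.78 = 47.73 m
8: |-21.81| + |15.33| = 21.81 + 15.33 = 37.14 m
9: |-27.24| + |28.59| = 27.24 + 28.59 = 55.83 m
10: |-15.18| + |25.64| = 15.18 + 25.64 = 40.82 m
11: |-16.72| + |-18.76| = 16.72 + 18.76 = 35.48 m
12: |12.41| + |21.91| = 12.41 + 21.91 = 34.32 m
13: |-33.33| + |-26.93| = 33.33 + 26.93 = 60.26 m
14: |-38.22| + |15.02| = 38.22 + 15.02 = 53.24 m
15: |-17.24| + |-2.27| = 17.24 + 2.27 = 19.51 m
16: |-2.67| + |7.87| = 2.67 + 7.87 = 10.54 m
Sorted: 16 (10.54 m) < 5 (13.51 m) < 15 (19.51 m) < 12 (34.32 m) < 11 (35.48 m) < …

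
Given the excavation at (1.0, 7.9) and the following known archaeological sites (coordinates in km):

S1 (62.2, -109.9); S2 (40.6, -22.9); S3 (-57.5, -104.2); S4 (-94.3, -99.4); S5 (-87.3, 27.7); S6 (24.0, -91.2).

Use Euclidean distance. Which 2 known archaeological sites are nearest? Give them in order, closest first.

S2, S5

Distances from (1.0, 7.9):
S1: √((61.2)² + (-117.8)²) = √(3745.440 + 13876.840) = 132.7 km
S2: √((39.6)² + (-30.8)²) = √(1568.160 + 948.640) = 50.2 km
S3: √((-58.5)² + (-112.1)²) = √(3422.250 + 12566.410) = 126.4 km
S4: √((-95.3)² + (-107.3)²) = √(9082.090 + 11513.290) = 143.5 km
S5: √((-88.3)² + (19.8)²) = √(7796.890 + 392.040) = 90.5 km
S6: √((23.0)² + (-99.1)²) = √(529.000 + 9820.810) = 101.7 km
Sorted: S2 (50.2 km) < S5 (90.5 km) < S6 (101.7 km) < S3 (126.4 km) < …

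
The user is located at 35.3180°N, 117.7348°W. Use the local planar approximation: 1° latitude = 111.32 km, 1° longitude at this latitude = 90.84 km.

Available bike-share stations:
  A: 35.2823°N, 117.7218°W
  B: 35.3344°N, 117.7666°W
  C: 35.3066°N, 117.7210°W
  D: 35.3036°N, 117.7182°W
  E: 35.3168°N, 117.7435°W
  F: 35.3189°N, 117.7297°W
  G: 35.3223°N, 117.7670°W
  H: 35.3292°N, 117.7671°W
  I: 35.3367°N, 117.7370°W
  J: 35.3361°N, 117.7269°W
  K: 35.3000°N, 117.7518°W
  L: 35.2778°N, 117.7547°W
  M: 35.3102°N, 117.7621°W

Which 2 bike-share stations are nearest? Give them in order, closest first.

F, E

Distances from 35.3180°N, 117.7348°W:
A: √((-0.0357·111.32)² + (0.0130·90.84)²) = √(15.793662 + 1.394572) = 4.1459 km
B: √((0.0164·111.32)² + (-0.0318·90.84)²) = √(3.332991 + 8.344657) = 3.4173 km
C: √((-0.0114·111.32)² + (0.0138·90.84)²) = √(1.610483 + 1.571493) = 1.7838 km
D: √((-0.0144·111.32)² + (0.0166·90.84)²) = √(2.569635 + 2.273895) = 2.2008 km
E: √((-0.0012·111.32)² + (-0.0087·90.84)²) = √(0.017845 + 0.624587) = 0.8015 km
F: √((0.0009·111.32)² + (0.0051·90.84)²) = √(0.010038 + 0.214632) = 0.4740 km
G: √((0.0043·111.32)² + (-0.0322·90.84)²) = √(0.229131 + 8.555906) = 2.9640 km
H: √((0.0112·111.32)² + (-0.0323·90.84)²) = √(1.554470 + 8.609131) = 3.1880 km
I: √((0.0187·111.32)² + (-0.0022·90.84)²) = √(4.333408 + 0.039939) = 2.0913 km
J: √((0.0181·111.32)² + (0.0079·90.84)²) = √(4.059790 + 0.515001) = 2.1389 km
K: √((-0.0180·111.32)² + (-0.0170·90.84)²) = √(4.015054 + 2.384801) = 2.5298 km
L: √((-0.0402·111.32)² + (-0.0199·90.84)²) = √(20.026198 + 3.267837) = 4.8264 km
M: √((-0.0078·111.32)² + (-0.0273·90.84)²) = √(0.753938 + 6.150063) = 2.6275 km
Sorted: F (0.4740 km) < E (0.8015 km) < C (1.7838 km) < I (2.0913 km) < …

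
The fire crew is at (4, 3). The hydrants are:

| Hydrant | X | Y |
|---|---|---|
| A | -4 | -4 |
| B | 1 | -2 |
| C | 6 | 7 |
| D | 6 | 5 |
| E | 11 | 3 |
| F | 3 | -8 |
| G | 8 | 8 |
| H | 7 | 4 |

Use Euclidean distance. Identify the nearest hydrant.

D

Distances from (4, 3):
A: 10.6
B: 5.8
C: 4.5
D: 2.8
E: 7.0
F: 11.0
G: 6.4
H: 3.2
Minimum: D at 2.8.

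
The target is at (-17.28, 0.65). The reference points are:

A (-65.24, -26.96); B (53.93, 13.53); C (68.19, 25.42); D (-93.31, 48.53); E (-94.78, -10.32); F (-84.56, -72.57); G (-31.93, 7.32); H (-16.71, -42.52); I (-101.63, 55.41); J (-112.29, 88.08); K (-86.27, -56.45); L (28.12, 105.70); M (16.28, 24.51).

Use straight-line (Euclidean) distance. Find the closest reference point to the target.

G

Distances from (-17.28, 0.65):
A: 55.34
B: 72.37
C: 88.99
D: 89.85
E: 78.27
F: 99.44
G: 16.10
H: 43.17
I: 100.57
J: 129.12
K: 89.55
L: 114.44
M: 41.18
Minimum: G at 16.10.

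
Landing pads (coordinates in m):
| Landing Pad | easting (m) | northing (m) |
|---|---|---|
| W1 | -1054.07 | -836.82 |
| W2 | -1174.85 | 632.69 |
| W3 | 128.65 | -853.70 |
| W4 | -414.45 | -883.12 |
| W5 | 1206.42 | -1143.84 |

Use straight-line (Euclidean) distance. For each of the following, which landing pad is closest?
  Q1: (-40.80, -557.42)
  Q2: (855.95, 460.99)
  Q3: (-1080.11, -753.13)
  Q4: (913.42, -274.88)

Q1→W3; Q2→W3; Q3→W1; Q4→W5

Q1 at (-40.80, -557.42):
  W1: 1051.09 m
  W2: 1643.91 m
  W3: 341.31 m
  W4: 495.68 m
  W5: 1378.20 m
  → nearest: W3 (341.31 m)
Q2 at (855.95, 460.99):
  W1: 2309.22 m
  W2: 2038.05 m
  W3: 1502.46 m
  W4: 1849.47 m
  W5: 1642.65 m
  → nearest: W3 (1502.46 m)
Q3 at (-1080.11, -753.13):
  W1: 87.65 m
  W2: 1389.05 m
  W3: 1212.94 m
  W4: 678.23 m
  W5: 2319.67 m
  → nearest: W1 (87.65 m)
Q4 at (913.42, -274.88):
  W1: 2046.17 m
  W2: 2276.96 m
  W3: 975.14 m
  W4: 1460.55 m
  W5: 917.03 m
  → nearest: W5 (917.03 m)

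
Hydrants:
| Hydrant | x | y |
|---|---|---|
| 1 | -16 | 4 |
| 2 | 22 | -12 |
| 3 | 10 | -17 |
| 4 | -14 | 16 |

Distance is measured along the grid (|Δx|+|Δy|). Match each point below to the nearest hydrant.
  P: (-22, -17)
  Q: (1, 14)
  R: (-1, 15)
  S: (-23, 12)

P→1; Q→4; R→4; S→4

P at (-22, -17):
  1: |6| + |21| = 6 + 21 = 27
  2: |44| + |5| = 44 + 5 = 49
  3: |32| + |0| = 32 + 0 = 32
  4: |8| + |33| = 8 + 33 = 41
  → nearest: 1 (27)
Q at (1, 14):
  1: |-17| + |-10| = 17 + 10 = 27
  2: |21| + |-26| = 21 + 26 = 47
  3: |9| + |-31| = 9 + 31 = 40
  4: |-15| + |2| = 15 + 2 = 17
  → nearest: 4 (17)
R at (-1, 15):
  1: |-15| + |-11| = 15 + 11 = 26
  2: |23| + |-27| = 23 + 27 = 50
  3: |11| + |-32| = 11 + 32 = 43
  4: |-13| + |1| = 13 + 1 = 14
  → nearest: 4 (14)
S at (-23, 12):
  1: |7| + |-8| = 7 + 8 = 15
  2: |45| + |-24| = 45 + 24 = 69
  3: |33| + |-29| = 33 + 29 = 62
  4: |9| + |4| = 9 + 4 = 13
  → nearest: 4 (13)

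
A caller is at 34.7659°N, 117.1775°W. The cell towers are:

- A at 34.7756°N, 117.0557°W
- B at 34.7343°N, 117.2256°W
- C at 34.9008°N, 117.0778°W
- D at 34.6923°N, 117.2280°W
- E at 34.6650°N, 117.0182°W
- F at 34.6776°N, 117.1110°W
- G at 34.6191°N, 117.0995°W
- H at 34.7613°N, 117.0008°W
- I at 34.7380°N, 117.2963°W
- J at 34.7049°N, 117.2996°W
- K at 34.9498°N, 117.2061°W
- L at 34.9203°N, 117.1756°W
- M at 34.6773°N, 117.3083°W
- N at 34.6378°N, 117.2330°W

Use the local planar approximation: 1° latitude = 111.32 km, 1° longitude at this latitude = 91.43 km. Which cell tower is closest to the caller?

Distances from 34.7659°N, 117.1775°W:
A: 11.1884 km
B: 5.6316 km
C: 17.5672 km
D: 9.4046 km
E: 18.3928 km
F: 11.5580 km
G: 17.8301 km
H: 16.1638 km
I: 11.2972 km
J: 13.0666 km
K: 20.6381 km
L: 17.1887 km
M: 15.5015 km
N: 15.1360 km
Minimum: B at 5.6316 km.

B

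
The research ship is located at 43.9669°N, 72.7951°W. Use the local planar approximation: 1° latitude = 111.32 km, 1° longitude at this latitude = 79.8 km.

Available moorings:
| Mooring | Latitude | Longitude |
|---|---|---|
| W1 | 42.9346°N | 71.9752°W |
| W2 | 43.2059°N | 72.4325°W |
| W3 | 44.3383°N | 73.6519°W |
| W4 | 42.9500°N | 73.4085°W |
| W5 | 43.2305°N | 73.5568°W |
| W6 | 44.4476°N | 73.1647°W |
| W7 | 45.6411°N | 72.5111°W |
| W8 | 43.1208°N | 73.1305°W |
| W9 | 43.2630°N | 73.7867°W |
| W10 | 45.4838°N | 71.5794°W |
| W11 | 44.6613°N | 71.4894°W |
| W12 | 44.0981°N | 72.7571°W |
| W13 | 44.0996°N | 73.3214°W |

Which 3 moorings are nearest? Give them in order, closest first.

W12, W13, W6

Distances from 43.9669°N, 72.7951°W:
W1: √((-1.0323·111.32)² + (0.8199·79.8)²) = √(13205.603397 + 4280.825801) = 132.2363 km
W2: √((-0.7610·111.32)² + (0.3626·79.8)²) = √(7176.549899 + 837.262003) = 89.5199 km
W3: √((0.3714·111.32)² + (-0.8568·79.8)²) = √(1709.346843 + 4674.817901) = 79.9010 km
W4: √((-1.0169·111.32)² + (-0.6134·79.8)²) = √(12814.536133 + 2396.035928) = 123.3311 km
W5: √((-0.7364·111.32)² + (-0.7617·79.8)²) = √(6720.072446 + 3694.653323) = 102.0526 km
W6: √((0.4807·111.32)² + (-0.3696·79.8)²) = √(2863.483201 + 869.900755) = 61.1014 km
W7: √((1.6742·111.32)² + (0.2840·79.8)²) = √(34734.501510 + 513.620634) = 187.7448 km
W8: √((-0.8461·111.32)² + (-0.3354·79.8)²) = √(8871.351464 + 716.360943) = 97.9169 km
W9: √((-0.7039·111.32)² + (-0.9916·79.8)²) = √(6139.999358 + 6261.506257) = 111.3620 km
W10: √((1.5169·111.32)² + (1.2157·79.8)²) = √(28514.141339 + 9411.495005) = 194.7451 km
W11: √((0.6944·111.32)² + (1.3057·79.8)²) = √(5975.383997 + 10856.568850) = 129.7380 km
W12: √((0.1312·111.32)² + (0.0380·79.8)²) = √(213.311400 + 9.195450) = 14.9167 km
W13: √((0.1327·111.32)² + (-0.5263·79.8)²) = √(218.216829 + 1763.894162) = 44.5209 km
Sorted: W12 (14.9167 km) < W13 (44.5209 km) < W6 (61.1014 km) < W3 (79.9010 km) < W2 (89.5199 km) < …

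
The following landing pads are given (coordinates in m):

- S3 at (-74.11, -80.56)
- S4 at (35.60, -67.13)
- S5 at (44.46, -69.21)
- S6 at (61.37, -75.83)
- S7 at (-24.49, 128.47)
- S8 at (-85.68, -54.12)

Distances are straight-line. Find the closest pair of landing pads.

S4 and S5

Pairwise distances:
S3–S4: 110.53 m
S3–S5: 119.11 m
S3–S6: 135.56 m
S3–S7: 214.84 m
S3–S8: 28.86 m
S4–S5: 9.10 m
S4–S6: 27.20 m
S4–S7: 204.62 m
S4–S8: 121.98 m
S5–S6: 18.16 m
S5–S7: 209.36 m
S5–S8: 131.01 m
S6–S7: 221.61 m
S6–S8: 148.64 m
S7–S8: 192.57 m
Closest pair: S4–S5 at 9.10 m.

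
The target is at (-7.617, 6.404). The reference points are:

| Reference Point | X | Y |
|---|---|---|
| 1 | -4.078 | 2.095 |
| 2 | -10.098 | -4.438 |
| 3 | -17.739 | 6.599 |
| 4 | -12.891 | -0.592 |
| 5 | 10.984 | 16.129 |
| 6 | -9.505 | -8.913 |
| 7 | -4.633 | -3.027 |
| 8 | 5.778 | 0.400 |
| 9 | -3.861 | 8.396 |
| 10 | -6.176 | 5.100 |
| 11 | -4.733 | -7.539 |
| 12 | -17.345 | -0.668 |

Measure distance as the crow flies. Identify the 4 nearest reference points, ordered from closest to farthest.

10, 9, 1, 4

Distances from (-7.617, 6.404):
1: √((3.539)² + (-4.309)²) = √(12.52452 + 18.56748) = 5.576
2: √((-2.481)² + (-10.842)²) = √(6.15536 + 117.54896) = 11.122
3: √((-10.122)² + (0.195)²) = √(102.45488 + 0.03803) = 10.124
4: √((-5.274)² + (-6.996)²) = √(27.81508 + 48.94402) = 8.761
5: √((18.601)² + (9.725)²) = √(345.99720 + 94.57563) = 20.990
6: √((-1.888)² + (-15.317)²) = √(3.56454 + 234.61049) = 15.433
7: √((2.984)² + (-9.431)²) = √(8.90426 + 88.94376) = 9.892
8: √((13.395)² + (-6.004)²) = √(179.42602 + 36.04802) = 14.679
9: √((3.756)² + (1.992)²) = √(14.10754 + 3.96806) = 4.252
10: √((1.441)² + (-1.304)²) = √(2.07648 + 1.70042) = 1.943
11: √((2.884)² + (-13.943)²) = √(8.31746 + 194.40725) = 14.238
12: √((-9.728)² + (-7.072)²) = √(94.63398 + 50.01318) = 12.027
Sorted: 10 (1.943) < 9 (4.252) < 1 (5.576) < 4 (8.761) < 7 (9.892) < 3 (10.124) < …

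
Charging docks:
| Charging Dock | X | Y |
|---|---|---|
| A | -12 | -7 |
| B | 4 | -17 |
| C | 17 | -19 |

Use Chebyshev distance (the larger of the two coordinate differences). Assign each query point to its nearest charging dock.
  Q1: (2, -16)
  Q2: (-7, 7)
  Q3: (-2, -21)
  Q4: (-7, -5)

Q1→B; Q2→A; Q3→B; Q4→A

Q1 at (2, -16):
  A: max(|-14|, |9|) = 14
  B: max(|2|, |-1|) = 2
  C: max(|15|, |-3|) = 15
  → nearest: B (2)
Q2 at (-7, 7):
  A: max(|-5|, |-14|) = 14
  B: max(|11|, |-24|) = 24
  C: max(|24|, |-26|) = 26
  → nearest: A (14)
Q3 at (-2, -21):
  A: max(|-10|, |14|) = 14
  B: max(|6|, |4|) = 6
  C: max(|19|, |2|) = 19
  → nearest: B (6)
Q4 at (-7, -5):
  A: max(|-5|, |-2|) = 5
  B: max(|11|, |-12|) = 12
  C: max(|24|, |-14|) = 24
  → nearest: A (5)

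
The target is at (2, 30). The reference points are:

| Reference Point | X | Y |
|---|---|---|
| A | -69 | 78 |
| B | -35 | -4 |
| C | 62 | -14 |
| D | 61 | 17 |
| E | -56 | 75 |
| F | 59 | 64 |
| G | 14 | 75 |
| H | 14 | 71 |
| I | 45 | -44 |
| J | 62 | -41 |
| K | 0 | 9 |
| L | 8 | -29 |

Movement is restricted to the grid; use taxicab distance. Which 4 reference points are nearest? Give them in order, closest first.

Distances from (2, 30):
A: |-71| + |48| = 71 + 48 = 119
B: |-37| + |-34| = 37 + 34 = 71
C: |60| + |-44| = 60 + 44 = 104
D: |59| + |-13| = 59 + 13 = 72
E: |-58| + |45| = 58 + 45 = 103
F: |57| + |34| = 57 + 34 = 91
G: |12| + |45| = 12 + 45 = 57
H: |12| + |41| = 12 + 41 = 53
I: |43| + |-74| = 43 + 74 = 117
J: |60| + |-71| = 60 + 71 = 131
K: |-2| + |-21| = 2 + 21 = 23
L: |6| + |-59| = 6 + 59 = 65
Sorted: K (23) < H (53) < G (57) < L (65) < B (71) < D (72) < …

K, H, G, L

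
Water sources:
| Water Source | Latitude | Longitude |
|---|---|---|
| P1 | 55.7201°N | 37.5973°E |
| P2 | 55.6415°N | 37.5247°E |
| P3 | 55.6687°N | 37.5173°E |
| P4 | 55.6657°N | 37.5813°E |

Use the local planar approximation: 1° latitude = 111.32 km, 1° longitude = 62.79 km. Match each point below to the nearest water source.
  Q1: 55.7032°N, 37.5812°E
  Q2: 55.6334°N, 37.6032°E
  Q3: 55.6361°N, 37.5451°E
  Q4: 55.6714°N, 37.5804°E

Q1 at 55.7032°N, 37.5812°E:
  P1: √((0.0169·111.32)² + (0.0161·62.79)²) = √(3.539320 + 1.021957) = 2.1357 km
  P2: √((-0.0617·111.32)² + (-0.0565·62.79)²) = √(47.175523 + 12.585714) = 7.7305 km
  P3: √((-0.0345·111.32)² + (-0.0639·62.79)²) = √(14.749747 + 16.098399) = 5.5541 km
  P4: √((-0.0375·111.32)² + (0.0001·62.79)²) = √(17.426450 + 0.000039) = 4.1745 km
  → nearest: P1 (2.1357 km)
Q2 at 55.6334°N, 37.6032°E:
  P1: √((0.0867·111.32)² + (-0.0059·62.79)²) = √(93.150371 + 0.137241) = 9.6586 km
  P2: √((0.0081·111.32)² + (-0.0785·62.79)²) = √(0.813048 + 24.295189) = 5.0108 km
  P3: √((0.0353·111.32)² + (-0.0859·62.79)²) = √(15.441725 + 29.091579) = 6.6733 km
  P4: √((0.0323·111.32)² + (-0.0219·62.79)²) = √(12.928598 + 1.890903) = 3.8496 km
  → nearest: P4 (3.8496 km)
Q3 at 55.6361°N, 37.5451°E:
  P1: √((0.0840·111.32)² + (0.0522·62.79)²) = √(87.438957 + 10.742911) = 9.9087 km
  P2: √((0.0054·111.32)² + (-0.0204·62.79)²) = √(0.361355 + 1.640746) = 1.4150 km
  P3: √((0.0326·111.32)² + (-0.0278·62.79)²) = √(13.169873 + 3.046987) = 4.0270 km
  P4: √((0.0296·111.32)² + (0.0362·62.79)²) = √(10.857499 + 5.166520) = 4.0030 km
  → nearest: P2 (1.4150 km)
Q4 at 55.6714°N, 37.5804°E:
  P1: √((0.0487·111.32)² + (0.0169·62.79)²) = √(29.390320 + 1.126041) = 5.5242 km
  P2: √((-0.0299·111.32)² + (-0.0557·62.79)²) = √(11.078699 + 12.231828) = 4.8281 km
  P3: √((-0.0027·111.32)² + (-0.0631·62.79)²) = √(0.090339 + 15.697832) = 3.9734 km
  P4: √((-0.0057·111.32)² + (0.0009·62.79)²) = √(0.402621 + 0.003193) = 0.6370 km
  → nearest: P4 (0.6370 km)

Q1→P1; Q2→P4; Q3→P2; Q4→P4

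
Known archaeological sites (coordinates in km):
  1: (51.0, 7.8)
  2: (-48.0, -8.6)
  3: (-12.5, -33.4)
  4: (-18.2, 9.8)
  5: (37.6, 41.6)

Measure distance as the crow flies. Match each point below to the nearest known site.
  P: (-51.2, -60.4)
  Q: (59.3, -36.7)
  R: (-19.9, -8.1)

P at (-51.2, -60.4):
  1: √((102.2)² + (68.2)²) = √(10444.840 + 4651.240) = 122.9 km
  2: √((3.2)² + (51.8)²) = √(10.240 + 2683.240) = 51.9 km
  3: √((38.7)² + (27.0)²) = √(1497.690 + 729.000) = 47.2 km
  4: √((33.0)² + (70.2)²) = √(1089.000 + 4928.040) = 77.6 km
  5: √((88.8)² + (102.0)²) = √(7885.440 + 10404.000) = 135.2 km
  → nearest: 3 (47.2 km)
Q at (59.3, -36.7):
  1: √((-8.3)² + (44.5)²) = √(68.890 + 1980.250) = 45.3 km
  2: √((-107.3)² + (28.1)²) = √(11513.290 + 789.610) = 110.9 km
  3: √((-71.8)² + (3.3)²) = √(5155.240 + 10.890) = 71.9 km
  4: √((-77.5)² + (46.5)²) = √(6006.250 + 2162.250) = 90.4 km
  5: √((-21.7)² + (78.3)²) = √(470.890 + 6130.890) = 81.3 km
  → nearest: 1 (45.3 km)
R at (-19.9, -8.1):
  1: √((70.9)² + (15.9)²) = √(5026.810 + 252.810) = 72.7 km
  2: √((-28.1)² + (-0.5)²) = √(789.610 + 0.250) = 28.1 km
  3: √((7.4)² + (-25.3)²) = √(54.760 + 640.090) = 26.4 km
  4: √((1.7)² + (17.9)²) = √(2.890 + 320.410) = 18.0 km
  5: √((57.5)² + (49.7)²) = √(3306.250 + 2470.090) = 76.0 km
  → nearest: 4 (18.0 km)

P→3; Q→1; R→4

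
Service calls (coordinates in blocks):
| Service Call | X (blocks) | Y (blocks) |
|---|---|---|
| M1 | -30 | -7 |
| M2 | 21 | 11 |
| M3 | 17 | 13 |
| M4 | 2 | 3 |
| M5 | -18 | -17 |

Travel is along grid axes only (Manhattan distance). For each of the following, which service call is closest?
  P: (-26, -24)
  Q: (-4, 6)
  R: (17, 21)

P→M5; Q→M4; R→M3

P at (-26, -24):
  M1: 21 blocks
  M2: 82 blocks
  M3: 80 blocks
  M4: 55 blocks
  M5: 15 blocks
  → nearest: M5 (15 blocks)
Q at (-4, 6):
  M1: 39 blocks
  M2: 30 blocks
  M3: 28 blocks
  M4: 9 blocks
  M5: 37 blocks
  → nearest: M4 (9 blocks)
R at (17, 21):
  M1: 75 blocks
  M2: 14 blocks
  M3: 8 blocks
  M4: 33 blocks
  M5: 73 blocks
  → nearest: M3 (8 blocks)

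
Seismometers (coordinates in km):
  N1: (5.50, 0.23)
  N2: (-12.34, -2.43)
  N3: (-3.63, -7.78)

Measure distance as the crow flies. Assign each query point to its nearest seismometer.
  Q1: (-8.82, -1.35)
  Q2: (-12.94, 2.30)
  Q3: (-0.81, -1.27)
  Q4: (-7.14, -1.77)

Q1 at (-8.82, -1.35):
  N1: √((14.32)² + (1.58)²) = √(205.0624 + 2.4964) = 14.41 km
  N2: √((-3.52)² + (-1.08)²) = √(12.3904 + 1.1664) = 3.68 km
  N3: √((5.19)² + (-6.43)²) = √(26.9361 + 41.3449) = 8.26 km
  → nearest: N2 (3.68 km)
Q2 at (-12.94, 2.30):
  N1: √((18.44)² + (-2.07)²) = √(340.0336 + 4.2849) = 18.56 km
  N2: √((0.60)² + (-4.73)²) = √(0.3600 + 22.3729) = 4.77 km
  N3: √((9.31)² + (-10.08)²) = √(86.6761 + 101.6064) = 13.72 km
  → nearest: N2 (4.77 km)
Q3 at (-0.81, -1.27):
  N1: √((6.31)² + (1.50)²) = √(39.8161 + 2.2500) = 6.49 km
  N2: √((-11.53)² + (-1.16)²) = √(132.9409 + 1.3456) = 11.59 km
  N3: √((-2.82)² + (-6.51)²) = √(7.9524 + 42.3801) = 7.09 km
  → nearest: N1 (6.49 km)
Q4 at (-7.14, -1.77):
  N1: √((12.64)² + (2.00)²) = √(159.7696 + 4.0000) = 12.80 km
  N2: √((-5.20)² + (-0.66)²) = √(27.0400 + 0.4356) = 5.24 km
  N3: √((3.51)² + (-6.01)²) = √(12.3201 + 36.1201) = 6.96 km
  → nearest: N2 (5.24 km)

Q1→N2; Q2→N2; Q3→N1; Q4→N2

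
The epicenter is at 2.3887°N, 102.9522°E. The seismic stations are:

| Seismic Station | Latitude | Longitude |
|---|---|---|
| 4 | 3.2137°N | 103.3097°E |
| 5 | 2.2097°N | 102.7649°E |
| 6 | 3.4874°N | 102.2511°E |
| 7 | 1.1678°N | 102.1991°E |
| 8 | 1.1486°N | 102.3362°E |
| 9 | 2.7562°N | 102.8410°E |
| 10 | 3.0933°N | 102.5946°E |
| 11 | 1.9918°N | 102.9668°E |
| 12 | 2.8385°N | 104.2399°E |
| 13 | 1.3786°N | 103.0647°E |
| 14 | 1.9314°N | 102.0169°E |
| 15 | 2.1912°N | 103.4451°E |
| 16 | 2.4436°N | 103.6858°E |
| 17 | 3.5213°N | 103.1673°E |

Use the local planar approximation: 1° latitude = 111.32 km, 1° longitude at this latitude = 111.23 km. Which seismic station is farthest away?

Distances from 2.3887°N, 102.9522°E:
4: 100.0781 km
5: 28.8286 km
6: 145.0534 km
7: 159.6517 km
8: 154.1165 km
9: 42.7390 km
10: 87.9451 km
11: 44.2127 km
12: 151.7309 km
13: 113.1385 km
14: 115.8207 km
15: 59.0693 km
16: 81.8269 km
17: 128.3311 km
Maximum: 7 at 159.6517 km.

7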